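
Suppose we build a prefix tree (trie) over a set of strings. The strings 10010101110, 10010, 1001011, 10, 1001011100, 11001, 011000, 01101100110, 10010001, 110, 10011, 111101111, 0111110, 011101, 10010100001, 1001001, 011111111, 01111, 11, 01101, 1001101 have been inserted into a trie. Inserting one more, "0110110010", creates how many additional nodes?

"011011001" is already a path in the trie; the remaining "0" must be added.
So 10 − 9 = 1 new nodes.

1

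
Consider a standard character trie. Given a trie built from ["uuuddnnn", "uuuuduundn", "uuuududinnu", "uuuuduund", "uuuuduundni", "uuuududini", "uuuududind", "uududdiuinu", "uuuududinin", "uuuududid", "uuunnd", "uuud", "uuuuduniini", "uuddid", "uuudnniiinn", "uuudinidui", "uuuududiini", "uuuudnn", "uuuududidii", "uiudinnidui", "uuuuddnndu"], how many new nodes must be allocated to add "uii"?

1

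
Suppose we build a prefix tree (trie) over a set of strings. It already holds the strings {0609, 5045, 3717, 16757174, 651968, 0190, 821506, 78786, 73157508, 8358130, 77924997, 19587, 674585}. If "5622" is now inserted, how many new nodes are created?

"5" is already a path in the trie; the remaining "622" must be added.
So 4 − 1 = 3 new nodes.

3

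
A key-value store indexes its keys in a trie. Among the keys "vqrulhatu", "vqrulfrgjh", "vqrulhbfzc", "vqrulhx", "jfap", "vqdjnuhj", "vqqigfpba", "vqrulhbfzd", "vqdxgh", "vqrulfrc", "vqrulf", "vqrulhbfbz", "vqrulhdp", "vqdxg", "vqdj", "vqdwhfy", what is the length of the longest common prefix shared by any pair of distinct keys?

9

Equivalently: take the maximum, over all pairs, of their longest common prefix length.
"vqrulhbfzc" and "vqrulhbfzd" agree on "vqrulhbfz" (9 characters) before diverging; nothing deeper is shared.
Longest shared-prefix length: 9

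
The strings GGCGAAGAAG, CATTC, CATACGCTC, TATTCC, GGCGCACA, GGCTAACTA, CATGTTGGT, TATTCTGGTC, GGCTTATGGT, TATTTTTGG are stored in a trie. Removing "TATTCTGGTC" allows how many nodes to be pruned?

A node on "TATTCTGGTC"'s path can go only if nothing else ends at it or branches off below it.
The suffix "TGGTC" (5 nodes) is used only by "TATTCTGGTC"; the node for "TATTC" still has the child "C", so pruning stops there.
Nodes removed: 5

5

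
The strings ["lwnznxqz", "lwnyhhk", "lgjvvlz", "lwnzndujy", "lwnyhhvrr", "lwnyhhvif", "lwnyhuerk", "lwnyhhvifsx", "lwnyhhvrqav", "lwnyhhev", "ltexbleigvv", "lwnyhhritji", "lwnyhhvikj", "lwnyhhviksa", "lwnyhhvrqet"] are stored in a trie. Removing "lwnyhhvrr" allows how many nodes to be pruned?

1

Walk "lwnyhhvrr" from the leaf back toward the root, removing each node that no remaining word uses.
The suffix "r" (1 node) is used only by "lwnyhhvrr"; the node for "lwnyhhvr" still has the child "q", so pruning stops there.
Nodes removed: 1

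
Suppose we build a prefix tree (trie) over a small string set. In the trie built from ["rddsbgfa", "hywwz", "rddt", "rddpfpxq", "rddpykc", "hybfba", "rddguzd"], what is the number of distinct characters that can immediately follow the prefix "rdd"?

4

Follow the path "rdd" to its node, then look at its outgoing edges.
Characters that immediately follow "rdd" among the stored strings: {g, p, s, t}.
That node has 4 child edges.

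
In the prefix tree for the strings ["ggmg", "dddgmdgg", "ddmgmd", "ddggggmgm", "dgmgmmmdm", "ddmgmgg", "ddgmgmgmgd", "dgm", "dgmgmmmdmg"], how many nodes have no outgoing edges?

7

A leaf is a node with no children — equivalently, the end of a word that is not a proper prefix of any other stored word.
Those words: "dddgmdgg", "ddggggmgm", "ddgmgmgmgd", "ddmgmd", "ddmgmgg", "dgmgmmmdmg", "ggmg"
Leaf count: 7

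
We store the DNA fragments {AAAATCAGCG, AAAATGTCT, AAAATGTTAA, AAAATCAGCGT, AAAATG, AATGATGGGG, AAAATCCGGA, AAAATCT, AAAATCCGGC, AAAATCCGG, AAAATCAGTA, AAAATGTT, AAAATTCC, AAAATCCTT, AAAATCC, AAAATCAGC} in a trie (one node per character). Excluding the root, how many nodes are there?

39

Count nodes per top-level branch (shared prefixes stored once):
  'A'-branch (AAAATCAGC, AAAATCAGCG, AAAATCAGCGT, AAAATCAGTA, AAAATCC, AAAATCCGG, AAAATCCGGA, AAAATCCGGC, AAAATCCTT, AAAATCT, AAAATG, AAAATGTCT, AAAATGTT, AAAATGTTAA, AAAATTCC, AATGATGGGG): 39 nodes
Sum: 39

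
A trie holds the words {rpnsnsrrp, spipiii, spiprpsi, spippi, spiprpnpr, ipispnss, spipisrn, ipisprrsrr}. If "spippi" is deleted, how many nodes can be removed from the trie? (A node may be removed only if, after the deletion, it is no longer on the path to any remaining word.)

After clearing the end-marker at "spippi", prune upward until reaching a node still needed by another word.
The suffix "pi" (2 nodes) is used only by "spippi"; the node for "spip" still has the child "i", so pruning stops there.
Nodes removed: 2

2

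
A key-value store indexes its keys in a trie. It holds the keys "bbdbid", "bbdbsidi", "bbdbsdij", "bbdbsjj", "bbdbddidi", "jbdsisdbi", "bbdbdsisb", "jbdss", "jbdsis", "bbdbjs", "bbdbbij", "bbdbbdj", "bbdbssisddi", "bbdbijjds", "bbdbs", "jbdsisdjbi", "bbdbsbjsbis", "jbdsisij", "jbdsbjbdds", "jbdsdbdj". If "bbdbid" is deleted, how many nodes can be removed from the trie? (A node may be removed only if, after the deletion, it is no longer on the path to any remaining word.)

1

After clearing the end-marker at "bbdbid", prune upward until reaching a node still needed by another word.
The suffix "d" (1 node) is used only by "bbdbid"; the node for "bbdbi" still has the child "j", so pruning stops there.
Nodes removed: 1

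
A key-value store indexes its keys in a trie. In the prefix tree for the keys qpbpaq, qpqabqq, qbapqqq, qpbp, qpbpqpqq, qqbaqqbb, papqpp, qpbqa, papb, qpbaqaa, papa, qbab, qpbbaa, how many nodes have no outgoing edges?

A leaf is a node with no children — equivalently, the end of a word that is not a proper prefix of any other stored word.
Those words: "papa", "papb", "papqpp", "qbab", "qbapqqq", "qpbaqaa", "qpbbaa", "qpbpaq", "qpbpqpqq", "qpbqa", "qpqabqq", "qqbaqqbb"
Leaf count: 12

12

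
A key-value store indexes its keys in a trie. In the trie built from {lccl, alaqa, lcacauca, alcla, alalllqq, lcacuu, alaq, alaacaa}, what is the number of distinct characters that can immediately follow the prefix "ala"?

Follow the path "ala" to its node, then look at its outgoing edges.
Distinct next characters after "ala": a, l, q.
That node has 3 child edges.

3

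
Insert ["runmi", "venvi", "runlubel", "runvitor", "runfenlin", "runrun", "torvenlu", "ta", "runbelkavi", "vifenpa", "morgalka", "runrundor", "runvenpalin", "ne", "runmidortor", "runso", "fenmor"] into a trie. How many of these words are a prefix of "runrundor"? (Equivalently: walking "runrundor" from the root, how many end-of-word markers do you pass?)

2

Walk "runrundor" from the root; an end-of-word marker is hit whenever a stored word is a prefix of "runrundor".
Prefixes of the query that are stored words: "runrun", "runrundor"
Count: 2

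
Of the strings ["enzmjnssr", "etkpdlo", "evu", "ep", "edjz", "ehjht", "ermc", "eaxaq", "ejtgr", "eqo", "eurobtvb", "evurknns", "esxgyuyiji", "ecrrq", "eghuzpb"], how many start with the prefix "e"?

Traverse to the node for "e", then collect every word in that subtree.
Matches: "eaxaq", "ecrrq", "edjz", "eghuzpb", "ehjht", "ejtgr", "enzmjnssr", "ep", "eqo", "ermc", "esxgyuyiji", "etkpdlo", "eurobtvb", "evu", "evurknns"
Count: 15

15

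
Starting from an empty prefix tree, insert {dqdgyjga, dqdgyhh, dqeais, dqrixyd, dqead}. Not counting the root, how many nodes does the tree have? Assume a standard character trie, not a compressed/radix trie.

Trace insertions, counting only characters that open a new branch:
  "dqdgyjga" → 8 new (d, q, d, g, y, j, g, a)
  "dqdgyhh" → prefix "dqdgy" already present; 2 new (h, h)
  "dqeais" → prefix "dq" already present; 4 new (e, a, i, s)
  "dqrixyd" → prefix "dq" already present; 5 new (r, i, x, y, d)
  "dqead" → prefix "dqea" already present; 1 new (d)
Total nodes = 8 + 2 + 4 + 5 + 1 = 20

20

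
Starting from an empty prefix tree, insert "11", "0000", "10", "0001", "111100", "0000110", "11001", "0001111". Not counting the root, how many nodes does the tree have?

21

For each word, the new-node count is its length minus the longest prefix already in the trie:
  "11" → 2 new (1, 1)
  "0000" → 4 new (0, 0, 0, 0)
  "10" → prefix "1" already present; 1 new (0)
  "0001" → prefix "000" already present; 1 new (1)
  "111100" → prefix "11" already present; 4 new (1, 1, 0, 0)
  "0000110" → prefix "0000" already present; 3 new (1, 1, 0)
  "11001" → prefix "11" already present; 3 new (0, 0, 1)
  "0001111" → prefix "0001" already present; 3 new (1, 1, 1)
Total nodes = 2 + 4 + 1 + 1 + 4 + 3 + 3 + 3 = 21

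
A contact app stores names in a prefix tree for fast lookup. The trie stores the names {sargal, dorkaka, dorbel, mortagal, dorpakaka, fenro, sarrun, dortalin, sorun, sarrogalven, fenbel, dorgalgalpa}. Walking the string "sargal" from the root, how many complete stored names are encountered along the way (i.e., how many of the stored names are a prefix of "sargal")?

1

Check each prefix of "sargal" against the stored set — each match is an end-marker on the path.
Prefixes of the query that are stored words: "sargal"
Count: 1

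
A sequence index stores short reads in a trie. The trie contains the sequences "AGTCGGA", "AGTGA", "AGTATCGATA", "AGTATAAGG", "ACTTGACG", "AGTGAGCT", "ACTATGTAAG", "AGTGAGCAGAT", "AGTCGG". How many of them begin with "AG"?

Filter for entries beginning with "AG":
Words under "AG": AGTATAAGG, AGTATCGATA, AGTCGG, AGTCGGA, AGTGA, AGTGAGCAGAT, AGTGAGCT
Count: 7

7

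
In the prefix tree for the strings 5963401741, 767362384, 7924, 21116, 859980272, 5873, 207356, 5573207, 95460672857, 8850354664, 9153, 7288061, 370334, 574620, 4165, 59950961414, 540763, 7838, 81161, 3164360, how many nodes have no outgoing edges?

Leaves are exactly the stored words that no other stored word extends.
Those words: "207356", "21116", "3164360", "370334", "4165", "540763", "5573207", "574620", "5873", "5963401741", "59950961414", "7288061", "767362384", "7838", "7924", "81161", "859980272", "8850354664", "9153", "95460672857"
Leaf count: 20

20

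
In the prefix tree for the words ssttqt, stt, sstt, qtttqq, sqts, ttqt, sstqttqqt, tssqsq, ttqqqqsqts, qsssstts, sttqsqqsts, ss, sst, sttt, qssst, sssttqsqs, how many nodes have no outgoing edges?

12

A leaf is a node with no children — equivalently, the end of a word that is not a proper prefix of any other stored word.
Those words: "qsssstts", "qssst", "qtttqq", "sqts", "sssttqsqs", "sstqttqqt", "ssttqt", "sttqsqqsts", "sttt", "tssqsq", "ttqqqqsqts", "ttqt"
Leaf count: 12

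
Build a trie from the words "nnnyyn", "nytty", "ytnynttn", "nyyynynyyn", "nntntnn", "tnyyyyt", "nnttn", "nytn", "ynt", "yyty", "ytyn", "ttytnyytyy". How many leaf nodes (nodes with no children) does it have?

12

Leaves are exactly the stored words that no other stored word extends.
Those words: "nnnyyn", "nntntnn", "nnttn", "nytn", "nytty", "nyyynynyyn", "tnyyyyt", "ttytnyytyy", "ynt", "ytnynttn", "ytyn", "yyty"
Leaf count: 12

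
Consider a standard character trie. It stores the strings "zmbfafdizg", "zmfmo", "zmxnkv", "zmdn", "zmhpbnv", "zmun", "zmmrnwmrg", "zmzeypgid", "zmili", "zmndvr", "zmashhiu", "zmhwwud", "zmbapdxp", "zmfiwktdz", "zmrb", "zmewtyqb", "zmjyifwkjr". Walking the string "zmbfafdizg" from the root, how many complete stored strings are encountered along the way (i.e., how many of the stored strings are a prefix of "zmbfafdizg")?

1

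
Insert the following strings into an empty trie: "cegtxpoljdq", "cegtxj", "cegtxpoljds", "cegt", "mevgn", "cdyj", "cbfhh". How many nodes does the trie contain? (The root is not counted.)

Insert word by word; a character creates a node only if that edge doesn't already exist:
  "cegtxpoljdq" → 11 new (c, e, g, t, x, p, o, l, j, d, q)
  "cegtxj" → prefix "cegtx" already present; 1 new (j)
  "cegtxpoljds" → prefix "cegtxpoljd" already present; 1 new (s)
  "cegt" → prefix "cegt" already present; 0 new (none)
  "mevgn" → 5 new (m, e, v, g, n)
  "cdyj" → prefix "c" already present; 3 new (d, y, j)
  "cbfhh" → prefix "c" already present; 4 new (b, f, h, h)
Total nodes = 11 + 1 + 1 + 0 + 5 + 3 + 4 = 25

25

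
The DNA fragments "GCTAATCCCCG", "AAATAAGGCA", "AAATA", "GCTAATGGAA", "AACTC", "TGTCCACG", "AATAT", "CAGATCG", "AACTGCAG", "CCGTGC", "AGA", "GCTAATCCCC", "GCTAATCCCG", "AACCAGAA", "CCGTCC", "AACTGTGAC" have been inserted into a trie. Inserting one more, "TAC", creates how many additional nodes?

2

The longest prefix of "TAC" already in the trie is "T" (length 1).
So 3 − 1 = 2 new nodes.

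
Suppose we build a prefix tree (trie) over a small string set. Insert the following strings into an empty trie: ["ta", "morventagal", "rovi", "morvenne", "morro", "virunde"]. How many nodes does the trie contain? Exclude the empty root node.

28

For each word, the new-node count is its length minus the longest prefix already in the trie:
  "ta" → 2 new (t, a)
  "morventagal" → 11 new (m, o, r, v, e, n, t, a, g, a, l)
  "rovi" → 4 new (r, o, v, i)
  "morvenne" → prefix "morven" already present; 2 new (n, e)
  "morro" → prefix "mor" already present; 2 new (r, o)
  "virunde" → 7 new (v, i, r, u, n, d, e)
Total nodes = 2 + 11 + 4 + 2 + 2 + 7 = 28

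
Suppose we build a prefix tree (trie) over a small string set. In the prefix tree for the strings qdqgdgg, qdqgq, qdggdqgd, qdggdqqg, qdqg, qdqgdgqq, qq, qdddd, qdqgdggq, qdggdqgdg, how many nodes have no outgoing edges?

A leaf is a node with no children — equivalently, the end of a word that is not a proper prefix of any other stored word.
Those words: "qdddd", "qdggdqgdg", "qdggdqqg", "qdqgdggq", "qdqgdgqq", "qdqgq", "qq"
Leaf count: 7

7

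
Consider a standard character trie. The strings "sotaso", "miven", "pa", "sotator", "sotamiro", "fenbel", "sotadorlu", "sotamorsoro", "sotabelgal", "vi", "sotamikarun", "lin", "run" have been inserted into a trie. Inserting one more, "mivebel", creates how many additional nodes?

3

The longest prefix of "mivebel" already in the trie is "mive" (length 4).
So 7 − 4 = 3 new nodes.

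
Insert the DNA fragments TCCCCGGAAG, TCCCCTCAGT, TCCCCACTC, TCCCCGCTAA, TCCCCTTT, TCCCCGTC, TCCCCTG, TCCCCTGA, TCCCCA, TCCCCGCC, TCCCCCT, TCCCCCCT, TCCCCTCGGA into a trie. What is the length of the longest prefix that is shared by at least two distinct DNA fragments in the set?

7

The deepest shared node is where two words last agree before diverging.
"TCCCCGCC" and "TCCCCGCTAA" agree on "TCCCCGC" (7 characters) before diverging; nothing deeper is shared.
Longest shared-prefix length: 7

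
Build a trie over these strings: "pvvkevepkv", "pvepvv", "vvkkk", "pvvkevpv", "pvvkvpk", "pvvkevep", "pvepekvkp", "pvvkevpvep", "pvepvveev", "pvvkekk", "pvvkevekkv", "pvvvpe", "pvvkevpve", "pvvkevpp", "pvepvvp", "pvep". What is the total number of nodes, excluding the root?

44

Insert word by word; a character creates a node only if that edge doesn't already exist:
  "pvvkevepkv" → 10 new (p, v, v, k, e, v, e, p, k, v)
  "pvepvv" → prefix "pv" already present; 4 new (e, p, v, v)
  "vvkkk" → 5 new (v, v, k, k, k)
  "pvvkevpv" → prefix "pvvkev" already present; 2 new (p, v)
  "pvvkvpk" → prefix "pvvk" already present; 3 new (v, p, k)
  "pvvkevep" → prefix "pvvkevep" already present; 0 new (none)
  "pvepekvkp" → prefix "pvep" already present; 5 new (e, k, v, k, p)
  "pvvkevpvep" → prefix "pvvkevpv" already present; 2 new (e, p)
  "pvepvveev" → prefix "pvepvv" already present; 3 new (e, e, v)
  "pvvkekk" → prefix "pvvke" already present; 2 new (k, k)
  "pvvkevekkv" → prefix "pvvkeve" already present; 3 new (k, k, v)
  "pvvvpe" → prefix "pvv" already present; 3 new (v, p, e)
  "pvvkevpve" → prefix "pvvkevpve" already present; 0 new (none)
  "pvvkevpp" → prefix "pvvkevp" already present; 1 new (p)
  "pvepvvp" → prefix "pvepvv" already present; 1 new (p)
  "pvep" → prefix "pvep" already present; 0 new (none)
Total nodes = 10 + 4 + 5 + 2 + 3 + 0 + 5 + 2 + 3 + 2 + 3 + 3 + 0 + 1 + 1 + 0 = 44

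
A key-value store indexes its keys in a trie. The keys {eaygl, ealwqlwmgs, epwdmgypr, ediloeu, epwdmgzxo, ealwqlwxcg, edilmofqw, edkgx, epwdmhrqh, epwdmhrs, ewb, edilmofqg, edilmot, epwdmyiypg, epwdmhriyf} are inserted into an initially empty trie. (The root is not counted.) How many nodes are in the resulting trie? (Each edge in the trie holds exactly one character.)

58

For each word, the new-node count is its length minus the longest prefix already in the trie:
  "eaygl" → 5 new (e, a, y, g, l)
  "ealwqlwmgs" → prefix "ea" already present; 8 new (l, w, q, l, w, m, g, s)
  "epwdmgypr" → prefix "e" already present; 8 new (p, w, d, m, g, y, p, r)
  "ediloeu" → prefix "e" already present; 6 new (d, i, l, o, e, u)
  "epwdmgzxo" → prefix "epwdmg" already present; 3 new (z, x, o)
  "ealwqlwxcg" → prefix "ealwqlw" already present; 3 new (x, c, g)
  "edilmofqw" → prefix "edil" already present; 5 new (m, o, f, q, w)
  "edkgx" → prefix "ed" already present; 3 new (k, g, x)
  "epwdmhrqh" → prefix "epwdm" already present; 4 new (h, r, q, h)
  "epwdmhrs" → prefix "epwdmhr" already present; 1 new (s)
  "ewb" → prefix "e" already present; 2 new (w, b)
  "edilmofqg" → prefix "edilmofq" already present; 1 new (g)
  "edilmot" → prefix "edilmo" already present; 1 new (t)
  "epwdmyiypg" → prefix "epwdm" already present; 5 new (y, i, y, p, g)
  "epwdmhriyf" → prefix "epwdmhr" already present; 3 new (i, y, f)
Total nodes = 5 + 8 + 8 + 6 + 3 + 3 + 5 + 3 + 4 + 1 + 2 + 1 + 1 + 5 + 3 = 58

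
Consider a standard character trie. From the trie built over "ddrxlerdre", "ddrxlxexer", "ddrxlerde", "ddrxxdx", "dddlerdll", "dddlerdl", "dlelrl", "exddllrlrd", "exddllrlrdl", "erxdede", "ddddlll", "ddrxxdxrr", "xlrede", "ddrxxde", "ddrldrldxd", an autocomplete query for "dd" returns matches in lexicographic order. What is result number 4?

ddrldrldxd

Words with prefix "dd", in lexicographic order: "ddddlll", "dddlerdl", "dddlerdll", "ddrldrldxd", "ddrxlerde", "ddrxlerdre", "ddrxlxexer", "ddrxxde", "ddrxxdx", "ddrxxdxrr"
Position 4: ddrldrldxd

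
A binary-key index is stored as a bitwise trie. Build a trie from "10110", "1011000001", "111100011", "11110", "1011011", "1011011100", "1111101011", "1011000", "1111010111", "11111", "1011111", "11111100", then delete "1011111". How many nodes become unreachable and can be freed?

After clearing the end-marker at "1011111", prune upward until reaching a node still needed by another word.
The suffix "111" (3 nodes) is used only by "1011111"; the node for "1011" still has the child "0", so pruning stops there.
Nodes removed: 3

3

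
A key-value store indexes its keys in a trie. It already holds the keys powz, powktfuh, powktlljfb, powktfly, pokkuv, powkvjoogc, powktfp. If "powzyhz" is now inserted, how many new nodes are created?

3

The longest prefix of "powzyhz" already in the trie is "powz" (length 4).
Each of the 3 remaining characters creates one node.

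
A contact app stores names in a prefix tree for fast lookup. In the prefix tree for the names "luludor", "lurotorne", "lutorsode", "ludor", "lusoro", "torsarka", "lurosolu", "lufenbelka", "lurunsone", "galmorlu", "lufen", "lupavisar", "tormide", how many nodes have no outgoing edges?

A leaf is a node with no children — equivalently, the end of a word that is not a proper prefix of any other stored word.
Those words: "galmorlu", "ludor", "lufenbelka", "luludor", "lupavisar", "lurosolu", "lurotorne", "lurunsone", "lusoro", "lutorsode", "tormide", "torsarka"
Leaf count: 12

12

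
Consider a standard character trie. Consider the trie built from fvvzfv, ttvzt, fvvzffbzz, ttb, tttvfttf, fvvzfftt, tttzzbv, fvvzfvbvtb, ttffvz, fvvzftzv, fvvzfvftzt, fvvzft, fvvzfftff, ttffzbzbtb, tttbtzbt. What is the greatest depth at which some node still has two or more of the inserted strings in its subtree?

Equivalently: take the maximum, over all pairs, of their longest common prefix length.
"fvvzfftff" and "fvvzfftt" agree on "fvvzfft" (7 characters) before diverging; nothing deeper is shared.
Longest shared-prefix length: 7

7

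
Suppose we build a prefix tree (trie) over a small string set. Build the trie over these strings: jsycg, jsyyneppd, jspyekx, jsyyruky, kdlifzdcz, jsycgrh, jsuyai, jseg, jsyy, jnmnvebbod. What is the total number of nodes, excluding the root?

Trace insertions, counting only characters that open a new branch:
  "jsycg" → 5 new (j, s, y, c, g)
  "jsyyneppd" → prefix "jsy" already present; 6 new (y, n, e, p, p, d)
  "jspyekx" → prefix "js" already present; 5 new (p, y, e, k, x)
  "jsyyruky" → prefix "jsyy" already present; 4 new (r, u, k, y)
  "kdlifzdcz" → 9 new (k, d, l, i, f, z, d, c, z)
  "jsycgrh" → prefix "jsycg" already present; 2 new (r, h)
  "jsuyai" → prefix "js" already present; 4 new (u, y, a, i)
  "jseg" → prefix "js" already present; 2 new (e, g)
  "jsyy" → prefix "jsyy" already present; 0 new (none)
  "jnmnvebbod" → prefix "j" already present; 9 new (n, m, n, v, e, b, b, o, d)
Total nodes = 5 + 6 + 5 + 4 + 9 + 2 + 4 + 2 + 0 + 9 = 46

46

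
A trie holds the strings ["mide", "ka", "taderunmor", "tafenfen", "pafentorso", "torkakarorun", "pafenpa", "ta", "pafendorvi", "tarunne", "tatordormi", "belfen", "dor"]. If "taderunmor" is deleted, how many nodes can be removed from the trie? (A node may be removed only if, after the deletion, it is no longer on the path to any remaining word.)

8

A node on "taderunmor"'s path can go only if nothing else ends at it or branches off below it.
The suffix "derunmor" (8 nodes) is used only by "taderunmor"; the node for "ta" still has the child "f", so pruning stops there.
Nodes removed: 8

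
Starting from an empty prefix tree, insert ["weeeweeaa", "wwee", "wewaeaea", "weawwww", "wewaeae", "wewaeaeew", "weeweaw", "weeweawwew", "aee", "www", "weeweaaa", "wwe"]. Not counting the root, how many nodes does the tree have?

Insert word by word; a character creates a node only if that edge doesn't already exist:
  "weeeweeaa" → 9 new (w, e, e, e, w, e, e, a, a)
  "wwee" → prefix "w" already present; 3 new (w, e, e)
  "wewaeaea" → prefix "we" already present; 6 new (w, a, e, a, e, a)
  "weawwww" → prefix "we" already present; 5 new (a, w, w, w, w)
  "wewaeae" → prefix "wewaeae" already present; 0 new (none)
  "wewaeaeew" → prefix "wewaeae" already present; 2 new (e, w)
  "weeweaw" → prefix "wee" already present; 4 new (w, e, a, w)
  "weeweawwew" → prefix "weeweaw" already present; 3 new (w, e, w)
  "aee" → 3 new (a, e, e)
  "www" → prefix "ww" already present; 1 new (w)
  "weeweaaa" → prefix "weewea" already present; 2 new (a, a)
  "wwe" → prefix "wwe" already present; 0 new (none)
Total nodes = 9 + 3 + 6 + 5 + 0 + 2 + 4 + 3 + 3 + 1 + 2 + 0 = 38

38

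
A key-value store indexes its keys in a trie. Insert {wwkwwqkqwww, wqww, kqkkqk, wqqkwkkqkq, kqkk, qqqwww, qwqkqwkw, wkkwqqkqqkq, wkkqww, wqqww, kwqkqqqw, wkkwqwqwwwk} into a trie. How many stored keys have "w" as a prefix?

Traverse to the node for "w", then collect every word in that subtree.
Words under "w": wkkqww, wkkwqqkqqkq, wkkwqwqwwwk, wqqkwkkqkq, wqqww, wqww, wwkwwqkqwww
Count: 7

7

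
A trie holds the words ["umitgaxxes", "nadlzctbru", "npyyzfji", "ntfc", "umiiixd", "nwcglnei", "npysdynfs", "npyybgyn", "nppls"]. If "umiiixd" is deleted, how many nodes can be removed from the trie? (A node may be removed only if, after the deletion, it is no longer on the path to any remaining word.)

Walk "umiiixd" from the leaf back toward the root, removing each node that no remaining word uses.
The suffix "iixd" (4 nodes) is used only by "umiiixd"; the node for "umi" still has the child "t", so pruning stops there.
Nodes removed: 4

4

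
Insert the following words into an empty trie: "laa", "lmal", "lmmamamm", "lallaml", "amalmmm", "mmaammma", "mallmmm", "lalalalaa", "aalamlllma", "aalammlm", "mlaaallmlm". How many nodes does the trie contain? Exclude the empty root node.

Insert word by word; a character creates a node only if that edge doesn't already exist:
  "laa" → 3 new (l, a, a)
  "lmal" → prefix "l" already present; 3 new (m, a, l)
  "lmmamamm" → prefix "lm" already present; 6 new (m, a, m, a, m, m)
  "lallaml" → prefix "la" already present; 5 new (l, l, a, m, l)
  "amalmmm" → 7 new (a, m, a, l, m, m, m)
  "mmaammma" → 8 new (m, m, a, a, m, m, m, a)
  "mallmmm" → prefix "m" already present; 6 new (a, l, l, m, m, m)
  "lalalalaa" → prefix "lal" already present; 6 new (a, l, a, l, a, a)
  "aalamlllma" → prefix "a" already present; 9 new (a, l, a, m, l, l, l, m, a)
  "aalammlm" → prefix "aalam" already present; 3 new (m, l, m)
  "mlaaallmlm" → prefix "m" already present; 9 new (l, a, a, a, l, l, m, l, m)
Total nodes = 3 + 3 + 6 + 5 + 7 + 8 + 6 + 6 + 9 + 3 + 9 = 65

65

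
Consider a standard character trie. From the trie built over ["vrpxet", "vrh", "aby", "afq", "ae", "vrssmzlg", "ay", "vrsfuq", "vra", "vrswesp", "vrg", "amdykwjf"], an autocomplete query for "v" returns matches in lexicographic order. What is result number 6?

Words with prefix "v", in lexicographic order: "vra", "vrg", "vrh", "vrpxet", "vrsfuq", "vrssmzlg", "vrswesp"
The 6th is vrssmzlg.

vrssmzlg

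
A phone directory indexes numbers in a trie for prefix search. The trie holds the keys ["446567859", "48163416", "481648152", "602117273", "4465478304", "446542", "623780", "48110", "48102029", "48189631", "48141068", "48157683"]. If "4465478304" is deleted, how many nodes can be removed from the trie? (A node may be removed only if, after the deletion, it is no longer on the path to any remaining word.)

5

Walk "4465478304" from the leaf back toward the root, removing each node that no remaining word uses.
The suffix "78304" (5 nodes) is used only by "4465478304"; the node for "44654" still has the child "2", so pruning stops there.
Nodes removed: 5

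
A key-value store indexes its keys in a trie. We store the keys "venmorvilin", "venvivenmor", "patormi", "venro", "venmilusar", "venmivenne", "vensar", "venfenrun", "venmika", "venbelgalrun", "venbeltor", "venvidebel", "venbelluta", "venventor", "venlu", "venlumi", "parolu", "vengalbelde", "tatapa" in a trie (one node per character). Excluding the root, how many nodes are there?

98

For each word, the new-node count is its length minus the longest prefix already in the trie:
  "venmorvilin" → 11 new (v, e, n, m, o, r, v, i, l, i, n)
  "venvivenmor" → prefix "ven" already present; 8 new (v, i, v, e, n, m, o, r)
  "patormi" → 7 new (p, a, t, o, r, m, i)
  "venro" → prefix "ven" already present; 2 new (r, o)
  "venmilusar" → prefix "venm" already present; 6 new (i, l, u, s, a, r)
  "venmivenne" → prefix "venmi" already present; 5 new (v, e, n, n, e)
  "vensar" → prefix "ven" already present; 3 new (s, a, r)
  "venfenrun" → prefix "ven" already present; 6 new (f, e, n, r, u, n)
  "venmika" → prefix "venmi" already present; 2 new (k, a)
  "venbelgalrun" → prefix "ven" already present; 9 new (b, e, l, g, a, l, r, u, n)
  "venbeltor" → prefix "venbel" already present; 3 new (t, o, r)
  "venvidebel" → prefix "venvi" already present; 5 new (d, e, b, e, l)
  "venbelluta" → prefix "venbel" already present; 4 new (l, u, t, a)
  "venventor" → prefix "venv" already present; 5 new (e, n, t, o, r)
  "venlu" → prefix "ven" already present; 2 new (l, u)
  "venlumi" → prefix "venlu" already present; 2 new (m, i)
  "parolu" → prefix "pa" already present; 4 new (r, o, l, u)
  "vengalbelde" → prefix "ven" already present; 8 new (g, a, l, b, e, l, d, e)
  "tatapa" → 6 new (t, a, t, a, p, a)
Total nodes = 11 + 8 + 7 + 2 + 6 + 5 + 3 + 6 + 2 + 9 + 3 + 5 + 4 + 5 + 2 + 2 + 4 + 8 + 6 = 98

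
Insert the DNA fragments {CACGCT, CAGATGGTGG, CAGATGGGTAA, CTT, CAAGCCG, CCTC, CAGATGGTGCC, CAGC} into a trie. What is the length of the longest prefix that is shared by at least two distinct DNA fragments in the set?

9

The deepest shared node is where two words last agree before diverging.
"CAGATGGTGCC" and "CAGATGGTGG" agree on "CAGATGGTG" (9 characters) before diverging; nothing deeper is shared.
Longest shared-prefix length: 9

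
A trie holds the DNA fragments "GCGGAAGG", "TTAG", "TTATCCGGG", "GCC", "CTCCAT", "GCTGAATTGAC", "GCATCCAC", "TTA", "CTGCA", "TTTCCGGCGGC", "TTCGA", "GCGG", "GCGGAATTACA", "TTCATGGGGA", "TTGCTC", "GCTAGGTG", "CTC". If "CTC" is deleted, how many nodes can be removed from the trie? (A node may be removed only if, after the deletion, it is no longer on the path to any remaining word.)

A node on "CTC"'s path can go only if nothing else ends at it or branches off below it.
Every node on "CTC" is still needed (e.g. by "CTCCAT"), so nothing is freed.
Nodes removed: 0

0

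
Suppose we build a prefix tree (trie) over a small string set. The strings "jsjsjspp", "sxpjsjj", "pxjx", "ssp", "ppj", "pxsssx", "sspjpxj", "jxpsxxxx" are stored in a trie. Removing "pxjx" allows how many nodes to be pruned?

A node on "pxjx"'s path can go only if nothing else ends at it or branches off below it.
The suffix "jx" (2 nodes) is used only by "pxjx"; the node for "px" still has the child "s", so pruning stops there.
Nodes removed: 2

2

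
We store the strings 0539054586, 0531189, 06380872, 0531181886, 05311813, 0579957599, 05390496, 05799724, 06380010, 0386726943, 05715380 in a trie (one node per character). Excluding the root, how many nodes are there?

Trace insertions, counting only characters that open a new branch:
  "0539054586" → 10 new (0, 5, 3, 9, 0, 5, 4, 5, 8, 6)
  "0531189" → prefix "053" already present; 4 new (1, 1, 8, 9)
  "06380872" → prefix "0" already present; 7 new (6, 3, 8, 0, 8, 7, 2)
  "0531181886" → prefix "053118" already present; 4 new (1, 8, 8, 6)
  "05311813" → prefix "0531181" already present; 1 new (3)
  "0579957599" → prefix "05" already present; 8 new (7, 9, 9, 5, 7, 5, 9, 9)
  "05390496" → prefix "05390" already present; 3 new (4, 9, 6)
  "05799724" → prefix "05799" already present; 3 new (7, 2, 4)
  "06380010" → prefix "06380" already present; 3 new (0, 1, 0)
  "0386726943" → prefix "0" already present; 9 new (3, 8, 6, 7, 2, 6, 9, 4, 3)
  "05715380" → prefix "057" already present; 5 new (1, 5, 3, 8, 0)
Total nodes = 10 + 4 + 7 + 4 + 1 + 8 + 3 + 3 + 3 + 9 + 5 = 57

57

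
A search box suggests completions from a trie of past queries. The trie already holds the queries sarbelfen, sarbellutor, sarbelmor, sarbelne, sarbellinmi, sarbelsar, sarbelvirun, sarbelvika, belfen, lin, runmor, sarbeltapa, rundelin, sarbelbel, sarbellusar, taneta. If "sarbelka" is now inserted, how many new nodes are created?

The longest prefix of "sarbelka" already in the trie is "sarbel" (length 6).
Each of the 2 remaining characters creates one node.

2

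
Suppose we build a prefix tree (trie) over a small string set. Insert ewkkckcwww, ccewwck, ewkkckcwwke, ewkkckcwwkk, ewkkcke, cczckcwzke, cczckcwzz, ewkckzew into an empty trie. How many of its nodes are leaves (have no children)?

8

A leaf is a node with no children — equivalently, the end of a word that is not a proper prefix of any other stored word.
Those words: "ccewwck", "cczckcwzke", "cczckcwzz", "ewkckzew", "ewkkckcwwke", "ewkkckcwwkk", "ewkkckcwww", "ewkkcke"
Leaf count: 8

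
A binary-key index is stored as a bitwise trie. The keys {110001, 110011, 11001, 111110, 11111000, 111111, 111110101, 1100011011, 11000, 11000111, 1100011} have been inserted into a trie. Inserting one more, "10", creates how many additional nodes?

"1" is already a path in the trie; the remaining "0" must be added.
New nodes needed: |"10"| − 1 = 2 − 1 = 1.

1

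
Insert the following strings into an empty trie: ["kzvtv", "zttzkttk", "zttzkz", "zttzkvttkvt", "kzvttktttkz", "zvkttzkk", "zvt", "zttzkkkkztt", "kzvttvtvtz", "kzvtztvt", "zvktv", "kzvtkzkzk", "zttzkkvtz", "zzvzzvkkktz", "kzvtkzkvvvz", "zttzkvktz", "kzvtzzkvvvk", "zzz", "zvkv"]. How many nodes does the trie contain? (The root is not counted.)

84

Trace insertions, counting only characters that open a new branch:
  "kzvtv" → 5 new (k, z, v, t, v)
  "zttzkttk" → 8 new (z, t, t, z, k, t, t, k)
  "zttzkz" → prefix "zttzk" already present; 1 new (z)
  "zttzkvttkvt" → prefix "zttzk" already present; 6 new (v, t, t, k, v, t)
  "kzvttktttkz" → prefix "kzvt" already present; 7 new (t, k, t, t, t, k, z)
  "zvkttzkk" → prefix "z" already present; 7 new (v, k, t, t, z, k, k)
  "zvt" → prefix "zv" already present; 1 new (t)
  "zttzkkkkztt" → prefix "zttzk" already present; 6 new (k, k, k, z, t, t)
  "kzvttvtvtz" → prefix "kzvtt" already present; 5 new (v, t, v, t, z)
  "kzvtztvt" → prefix "kzvt" already present; 4 new (z, t, v, t)
  "zvktv" → prefix "zvkt" already present; 1 new (v)
  "kzvtkzkzk" → prefix "kzvt" already present; 5 new (k, z, k, z, k)
  "zttzkkvtz" → prefix "zttzkk" already present; 3 new (v, t, z)
  "zzvzzvkkktz" → prefix "z" already present; 10 new (z, v, z, z, v, k, k, k, t, z)
  "kzvtkzkvvvz" → prefix "kzvtkzk" already present; 4 new (v, v, v, z)
  "zttzkvktz" → prefix "zttzkv" already present; 3 new (k, t, z)
  "kzvtzzkvvvk" → prefix "kzvtz" already present; 6 new (z, k, v, v, v, k)
  "zzz" → prefix "zz" already present; 1 new (z)
  "zvkv" → prefix "zvk" already present; 1 new (v)
Total nodes = 5 + 8 + 1 + 6 + 7 + 7 + 1 + 6 + 5 + 4 + 1 + 5 + 3 + 10 + 4 + 3 + 6 + 1 + 1 = 84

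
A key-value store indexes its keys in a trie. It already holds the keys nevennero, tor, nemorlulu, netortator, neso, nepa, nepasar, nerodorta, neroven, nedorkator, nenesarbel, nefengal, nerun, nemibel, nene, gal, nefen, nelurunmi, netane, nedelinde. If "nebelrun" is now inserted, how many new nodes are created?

6

Walking "nebelrun" from the root, the first 2 characters ("ne") follow existing edges; "b" is the first miss.
Each of the 6 remaining characters creates one node.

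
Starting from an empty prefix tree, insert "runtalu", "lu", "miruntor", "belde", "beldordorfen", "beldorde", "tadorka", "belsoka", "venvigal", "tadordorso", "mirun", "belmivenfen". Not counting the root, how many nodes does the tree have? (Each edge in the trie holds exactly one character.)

Insert word by word; a character creates a node only if that edge doesn't already exist:
  "runtalu" → 7 new (r, u, n, t, a, l, u)
  "lu" → 2 new (l, u)
  "miruntor" → 8 new (m, i, r, u, n, t, o, r)
  "belde" → 5 new (b, e, l, d, e)
  "beldordorfen" → prefix "beld" already present; 8 new (o, r, d, o, r, f, e, n)
  "beldorde" → prefix "beldord" already present; 1 new (e)
  "tadorka" → 7 new (t, a, d, o, r, k, a)
  "belsoka" → prefix "bel" already present; 4 new (s, o, k, a)
  "venvigal" → 8 new (v, e, n, v, i, g, a, l)
  "tadordorso" → prefix "tador" already present; 5 new (d, o, r, s, o)
  "mirun" → prefix "mirun" already present; 0 new (none)
  "belmivenfen" → prefix "bel" already present; 8 new (m, i, v, e, n, f, e, n)
Total nodes = 7 + 2 + 8 + 5 + 8 + 1 + 7 + 4 + 8 + 5 + 0 + 8 = 63

63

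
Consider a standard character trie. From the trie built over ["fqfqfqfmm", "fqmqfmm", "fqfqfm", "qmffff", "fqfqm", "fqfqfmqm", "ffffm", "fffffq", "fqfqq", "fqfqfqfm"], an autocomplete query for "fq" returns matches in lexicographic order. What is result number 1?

fqfqfm

Words with prefix "fq", in lexicographic order: "fqfqfm", "fqfqfmqm", "fqfqfqfm", "fqfqfqfmm", "fqfqm", "fqfqq", "fqmqfmm"
Position 1: fqfqfm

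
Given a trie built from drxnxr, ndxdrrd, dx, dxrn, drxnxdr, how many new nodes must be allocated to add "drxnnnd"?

3

Walking "drxnnnd" from the root, the first 4 characters ("drxn") follow existing edges; "n" is the first miss.
New nodes needed: |"drxnnnd"| − 4 = 7 − 4 = 3.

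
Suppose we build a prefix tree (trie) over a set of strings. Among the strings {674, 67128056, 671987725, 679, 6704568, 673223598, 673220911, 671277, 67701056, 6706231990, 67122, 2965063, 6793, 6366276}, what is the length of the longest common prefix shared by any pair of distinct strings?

5

Look for the deepest trie node that still has at least two words in its subtree.
"673220911" and "673223598" agree on "67322" (5 characters) before diverging; nothing deeper is shared.
Longest shared-prefix length: 5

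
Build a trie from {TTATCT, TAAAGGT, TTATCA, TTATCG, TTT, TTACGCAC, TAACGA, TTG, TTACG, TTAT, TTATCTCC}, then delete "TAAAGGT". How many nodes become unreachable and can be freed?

After clearing the end-marker at "TAAAGGT", prune upward until reaching a node still needed by another word.
The suffix "AGGT" (4 nodes) is used only by "TAAAGGT"; the node for "TAA" still has the child "C", so pruning stops there.
Nodes removed: 4

4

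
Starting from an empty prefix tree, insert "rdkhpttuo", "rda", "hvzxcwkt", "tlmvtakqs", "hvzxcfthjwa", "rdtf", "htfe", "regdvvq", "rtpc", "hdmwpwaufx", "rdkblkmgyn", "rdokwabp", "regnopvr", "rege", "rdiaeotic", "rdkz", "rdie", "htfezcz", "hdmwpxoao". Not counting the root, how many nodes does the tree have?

91

Count nodes per top-level branch (shared prefixes stored once):
  'h'-branch (hdmwpwaufx, hdmwpxoao, htfe, htfezcz, hvzxcfthjwa, hvzxcwkt): 33 nodes
  'r'-branch (rda, rdiaeotic, rdie, rdkblkmgyn, rdkhpttuo, rdkz, rdokwabp, rdtf, regdvvq, rege, regnopvr, rtpc): 49 nodes
  't'-branch (tlmvtakqs): 9 nodes
Sum: 91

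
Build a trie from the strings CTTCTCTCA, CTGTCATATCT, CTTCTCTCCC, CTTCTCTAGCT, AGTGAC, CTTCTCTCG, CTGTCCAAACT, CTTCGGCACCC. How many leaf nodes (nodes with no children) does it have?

8

A leaf is a node with no children — equivalently, the end of a word that is not a proper prefix of any other stored word.
Those words: "AGTGAC", "CTGTCATATCT", "CTGTCCAAACT", "CTTCGGCACCC", "CTTCTCTAGCT", "CTTCTCTCA", "CTTCTCTCCC", "CTTCTCTCG"
Leaf count: 8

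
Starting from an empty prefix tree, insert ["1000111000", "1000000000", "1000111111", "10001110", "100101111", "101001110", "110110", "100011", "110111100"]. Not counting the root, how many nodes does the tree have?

For each word, the new-node count is its length minus the longest prefix already in the trie:
  "1000111000" → 10 new (1, 0, 0, 0, 1, 1, 1, 0, 0, 0)
  "1000000000" → prefix "1000" already present; 6 new (0, 0, 0, 0, 0, 0)
  "1000111111" → prefix "1000111" already present; 3 new (1, 1, 1)
  "10001110" → prefix "10001110" already present; 0 new (none)
  "100101111" → prefix "100" already present; 6 new (1, 0, 1, 1, 1, 1)
  "101001110" → prefix "10" already present; 7 new (1, 0, 0, 1, 1, 1, 0)
  "110110" → prefix "1" already present; 5 new (1, 0, 1, 1, 0)
  "100011" → prefix "100011" already present; 0 new (none)
  "110111100" → prefix "11011" already present; 4 new (1, 1, 0, 0)
Total nodes = 10 + 6 + 3 + 0 + 6 + 7 + 5 + 0 + 4 = 41

41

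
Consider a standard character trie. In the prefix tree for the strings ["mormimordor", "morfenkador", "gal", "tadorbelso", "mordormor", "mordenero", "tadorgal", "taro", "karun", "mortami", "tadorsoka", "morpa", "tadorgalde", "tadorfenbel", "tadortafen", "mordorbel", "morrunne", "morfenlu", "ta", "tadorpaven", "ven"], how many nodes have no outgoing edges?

Leaves are exactly the stored words that no other stored word extends.
Those words: "gal", "karun", "mordenero", "mordorbel", "mordormor", "morfenkador", "morfenlu", "mormimordor", "morpa", "morrunne", "mortami", "tadorbelso", "tadorfenbel", "tadorgalde", "tadorpaven", "tadorsoka", "tadortafen", "taro", "ven"
Leaf count: 19

19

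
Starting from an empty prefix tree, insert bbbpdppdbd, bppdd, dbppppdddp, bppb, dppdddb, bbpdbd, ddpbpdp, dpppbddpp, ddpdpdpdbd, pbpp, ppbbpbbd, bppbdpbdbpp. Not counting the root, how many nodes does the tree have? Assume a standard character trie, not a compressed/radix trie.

Insert word by word; a character creates a node only if that edge doesn't already exist:
  "bbbpdppdbd" → 10 new (b, b, b, p, d, p, p, d, b, d)
  "bppdd" → prefix "b" already present; 4 new (p, p, d, d)
  "dbppppdddp" → 10 new (d, b, p, p, p, p, d, d, d, p)
  "bppb" → prefix "bpp" already present; 1 new (b)
  "dppdddb" → prefix "d" already present; 6 new (p, p, d, d, d, b)
  "bbpdbd" → prefix "bb" already present; 4 new (p, d, b, d)
  "ddpbpdp" → prefix "d" already present; 6 new (d, p, b, p, d, p)
  "dpppbddpp" → prefix "dpp" already present; 6 new (p, b, d, d, p, p)
  "ddpdpdpdbd" → prefix "ddp" already present; 7 new (d, p, d, p, d, b, d)
  "pbpp" → 4 new (p, b, p, p)
  "ppbbpbbd" → prefix "p" already present; 7 new (p, b, b, p, b, b, d)
  "bppbdpbdbpp" → prefix "bppb" already present; 7 new (d, p, b, d, b, p, p)
Total nodes = 10 + 4 + 10 + 1 + 6 + 4 + 6 + 6 + 7 + 4 + 7 + 7 = 72

72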